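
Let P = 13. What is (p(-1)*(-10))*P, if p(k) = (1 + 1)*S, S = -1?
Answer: 260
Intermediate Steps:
p(k) = -2 (p(k) = (1 + 1)*(-1) = 2*(-1) = -2)
(p(-1)*(-10))*P = -2*(-10)*13 = 20*13 = 260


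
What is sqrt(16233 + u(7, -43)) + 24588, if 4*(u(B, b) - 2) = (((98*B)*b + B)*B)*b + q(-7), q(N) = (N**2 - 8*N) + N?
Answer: 24588 + sqrt(8941829)/2 ≈ 26083.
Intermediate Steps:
q(N) = N**2 - 7*N
u(B, b) = 53/2 + B*b*(B + 98*B*b)/4 (u(B, b) = 2 + ((((98*B)*b + B)*B)*b - 7*(-7 - 7))/4 = 2 + (((98*B*b + B)*B)*b - 7*(-14))/4 = 2 + (((B + 98*B*b)*B)*b + 98)/4 = 2 + ((B*(B + 98*B*b))*b + 98)/4 = 2 + (B*b*(B + 98*B*b) + 98)/4 = 2 + (98 + B*b*(B + 98*B*b))/4 = 2 + (49/2 + B*b*(B + 98*B*b)/4) = 53/2 + B*b*(B + 98*B*b)/4)
sqrt(16233 + u(7, -43)) + 24588 = sqrt(16233 + (53/2 + (1/4)*(-43)*7**2 + (49/2)*7**2*(-43)**2)) + 24588 = sqrt(16233 + (53/2 + (1/4)*(-43)*49 + (49/2)*49*1849)) + 24588 = sqrt(16233 + (53/2 - 2107/4 + 4439449/2)) + 24588 = sqrt(16233 + 8876897/4) + 24588 = sqrt(8941829/4) + 24588 = sqrt(8941829)/2 + 24588 = 24588 + sqrt(8941829)/2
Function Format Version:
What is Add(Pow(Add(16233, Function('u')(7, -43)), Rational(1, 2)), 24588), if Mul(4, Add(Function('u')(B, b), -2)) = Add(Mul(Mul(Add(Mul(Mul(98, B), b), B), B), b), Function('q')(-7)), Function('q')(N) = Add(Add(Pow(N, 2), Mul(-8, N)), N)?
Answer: Add(24588, Mul(Rational(1, 2), Pow(8941829, Rational(1, 2)))) ≈ 26083.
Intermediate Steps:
Function('q')(N) = Add(Pow(N, 2), Mul(-7, N))
Function('u')(B, b) = Add(Rational(53, 2), Mul(Rational(1, 4), B, b, Add(B, Mul(98, B, b)))) (Function('u')(B, b) = Add(2, Mul(Rational(1, 4), Add(Mul(Mul(Add(Mul(Mul(98, B), b), B), B), b), Mul(-7, Add(-7, -7))))) = Add(2, Mul(Rational(1, 4), Add(Mul(Mul(Add(Mul(98, B, b), B), B), b), Mul(-7, -14)))) = Add(2, Mul(Rational(1, 4), Add(Mul(Mul(Add(B, Mul(98, B, b)), B), b), 98))) = Add(2, Mul(Rational(1, 4), Add(Mul(Mul(B, Add(B, Mul(98, B, b))), b), 98))) = Add(2, Mul(Rational(1, 4), Add(Mul(B, b, Add(B, Mul(98, B, b))), 98))) = Add(2, Mul(Rational(1, 4), Add(98, Mul(B, b, Add(B, Mul(98, B, b)))))) = Add(2, Add(Rational(49, 2), Mul(Rational(1, 4), B, b, Add(B, Mul(98, B, b))))) = Add(Rational(53, 2), Mul(Rational(1, 4), B, b, Add(B, Mul(98, B, b)))))
Add(Pow(Add(16233, Function('u')(7, -43)), Rational(1, 2)), 24588) = Add(Pow(Add(16233, Add(Rational(53, 2), Mul(Rational(1, 4), -43, Pow(7, 2)), Mul(Rational(49, 2), Pow(7, 2), Pow(-43, 2)))), Rational(1, 2)), 24588) = Add(Pow(Add(16233, Add(Rational(53, 2), Mul(Rational(1, 4), -43, 49), Mul(Rational(49, 2), 49, 1849))), Rational(1, 2)), 24588) = Add(Pow(Add(16233, Add(Rational(53, 2), Rational(-2107, 4), Rational(4439449, 2))), Rational(1, 2)), 24588) = Add(Pow(Add(16233, Rational(8876897, 4)), Rational(1, 2)), 24588) = Add(Pow(Rational(8941829, 4), Rational(1, 2)), 24588) = Add(Mul(Rational(1, 2), Pow(8941829, Rational(1, 2))), 24588) = Add(24588, Mul(Rational(1, 2), Pow(8941829, Rational(1, 2))))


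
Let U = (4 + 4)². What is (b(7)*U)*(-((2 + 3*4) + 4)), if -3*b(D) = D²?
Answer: 18816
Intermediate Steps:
b(D) = -D²/3
U = 64 (U = 8² = 64)
(b(7)*U)*(-((2 + 3*4) + 4)) = (-⅓*7²*64)*(-((2 + 3*4) + 4)) = (-⅓*49*64)*(-((2 + 12) + 4)) = (-49/3*64)*(-(14 + 4)) = -(-3136)*18/3 = -3136/3*(-18) = 18816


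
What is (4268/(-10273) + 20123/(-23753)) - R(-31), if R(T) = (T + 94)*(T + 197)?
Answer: -2552212463985/244014569 ≈ -10459.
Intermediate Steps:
R(T) = (94 + T)*(197 + T)
(4268/(-10273) + 20123/(-23753)) - R(-31) = (4268/(-10273) + 20123/(-23753)) - (18518 + (-31)² + 291*(-31)) = (4268*(-1/10273) + 20123*(-1/23753)) - (18518 + 961 - 9021) = (-4268/10273 - 20123/23753) - 1*10458 = -308101383/244014569 - 10458 = -2552212463985/244014569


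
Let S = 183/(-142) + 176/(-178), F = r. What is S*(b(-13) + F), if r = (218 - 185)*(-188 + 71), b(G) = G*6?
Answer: 113376237/12638 ≈ 8971.1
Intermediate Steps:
b(G) = 6*G
r = -3861 (r = 33*(-117) = -3861)
F = -3861
S = -28783/12638 (S = 183*(-1/142) + 176*(-1/178) = -183/142 - 88/89 = -28783/12638 ≈ -2.2775)
S*(b(-13) + F) = -28783*(6*(-13) - 3861)/12638 = -28783*(-78 - 3861)/12638 = -28783/12638*(-3939) = 113376237/12638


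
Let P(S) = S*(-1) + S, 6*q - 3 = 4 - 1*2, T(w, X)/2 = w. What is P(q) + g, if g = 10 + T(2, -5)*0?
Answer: 10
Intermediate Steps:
T(w, X) = 2*w
q = 5/6 (q = 1/2 + (4 - 1*2)/6 = 1/2 + (4 - 2)/6 = 1/2 + (1/6)*2 = 1/2 + 1/3 = 5/6 ≈ 0.83333)
P(S) = 0 (P(S) = -S + S = 0)
g = 10 (g = 10 + (2*2)*0 = 10 + 4*0 = 10 + 0 = 10)
P(q) + g = 0 + 10 = 10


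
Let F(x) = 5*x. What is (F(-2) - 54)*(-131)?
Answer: 8384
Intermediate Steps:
(F(-2) - 54)*(-131) = (5*(-2) - 54)*(-131) = (-10 - 54)*(-131) = -64*(-131) = 8384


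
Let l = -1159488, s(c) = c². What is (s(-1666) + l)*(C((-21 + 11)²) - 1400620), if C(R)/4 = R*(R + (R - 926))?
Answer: -2732803309360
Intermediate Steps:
C(R) = 4*R*(-926 + 2*R) (C(R) = 4*(R*(R + (R - 926))) = 4*(R*(R + (-926 + R))) = 4*(R*(-926 + 2*R)) = 4*R*(-926 + 2*R))
(s(-1666) + l)*(C((-21 + 11)²) - 1400620) = ((-1666)² - 1159488)*(8*(-21 + 11)²*(-463 + (-21 + 11)²) - 1400620) = (2775556 - 1159488)*(8*(-10)²*(-463 + (-10)²) - 1400620) = 1616068*(8*100*(-463 + 100) - 1400620) = 1616068*(8*100*(-363) - 1400620) = 1616068*(-290400 - 1400620) = 1616068*(-1691020) = -2732803309360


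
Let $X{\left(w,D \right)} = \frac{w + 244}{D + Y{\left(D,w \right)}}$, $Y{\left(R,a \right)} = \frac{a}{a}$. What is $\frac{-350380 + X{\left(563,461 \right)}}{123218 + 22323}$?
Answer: $- \frac{53958251}{22413314} \approx -2.4074$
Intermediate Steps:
$Y{\left(R,a \right)} = 1$
$X{\left(w,D \right)} = \frac{244 + w}{1 + D}$ ($X{\left(w,D \right)} = \frac{w + 244}{D + 1} = \frac{244 + w}{1 + D}$)
$\frac{-350380 + X{\left(563,461 \right)}}{123218 + 22323} = \frac{-350380 + \frac{244 + 563}{1 + 461}}{123218 + 22323} = \frac{-350380 + \frac{1}{462} \cdot 807}{145541} = \left(-350380 + \frac{1}{462} \cdot 807\right) \frac{1}{145541} = \left(-350380 + \frac{269}{154}\right) \frac{1}{145541} = \left(- \frac{53958251}{154}\right) \frac{1}{145541} = - \frac{53958251}{22413314}$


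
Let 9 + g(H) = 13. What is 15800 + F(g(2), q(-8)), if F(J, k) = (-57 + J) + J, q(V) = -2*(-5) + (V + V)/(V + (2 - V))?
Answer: 15751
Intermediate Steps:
g(H) = 4 (g(H) = -9 + 13 = 4)
q(V) = 10 + V (q(V) = 10 + (2*V)/2 = 10 + (2*V)*(1/2) = 10 + V)
F(J, k) = -57 + 2*J
15800 + F(g(2), q(-8)) = 15800 + (-57 + 2*4) = 15800 + (-57 + 8) = 15800 - 49 = 15751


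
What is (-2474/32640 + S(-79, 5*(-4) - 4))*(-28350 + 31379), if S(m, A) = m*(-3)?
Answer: 11711940487/16320 ≈ 7.1764e+5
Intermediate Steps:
S(m, A) = -3*m
(-2474/32640 + S(-79, 5*(-4) - 4))*(-28350 + 31379) = (-2474/32640 - 3*(-79))*(-28350 + 31379) = (-2474*1/32640 + 237)*3029 = (-1237/16320 + 237)*3029 = (3866603/16320)*3029 = 11711940487/16320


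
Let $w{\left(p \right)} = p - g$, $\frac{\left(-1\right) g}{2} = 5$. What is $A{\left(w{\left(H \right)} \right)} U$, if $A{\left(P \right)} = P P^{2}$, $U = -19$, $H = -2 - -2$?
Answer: $-19000$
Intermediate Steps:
$g = -10$ ($g = \left(-2\right) 5 = -10$)
$H = 0$ ($H = -2 + 2 = 0$)
$w{\left(p \right)} = 10 + p$ ($w{\left(p \right)} = p - -10 = p + 10 = 10 + p$)
$A{\left(P \right)} = P^{3}$
$A{\left(w{\left(H \right)} \right)} U = \left(10 + 0\right)^{3} \left(-19\right) = 10^{3} \left(-19\right) = 1000 \left(-19\right) = -19000$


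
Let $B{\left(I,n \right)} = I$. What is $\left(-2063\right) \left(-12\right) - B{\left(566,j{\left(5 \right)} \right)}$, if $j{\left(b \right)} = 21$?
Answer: $24190$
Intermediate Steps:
$\left(-2063\right) \left(-12\right) - B{\left(566,j{\left(5 \right)} \right)} = \left(-2063\right) \left(-12\right) - 566 = 24756 - 566 = 24190$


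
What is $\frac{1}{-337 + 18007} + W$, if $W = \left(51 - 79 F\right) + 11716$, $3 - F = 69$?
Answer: $\frac{300054271}{17670} \approx 16981.0$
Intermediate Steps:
$F = -66$ ($F = 3 - 69 = -66$)
$W = 16981$ ($W = \left(51 - -5214\right) + 11716 = \left(51 + 5214\right) + 11716 = 5265 + 11716 = 16981$)
$\frac{1}{-337 + 18007} + W = \frac{1}{-337 + 18007} + 16981 = \frac{1}{17670} + 16981 = \frac{300054271}{17670}$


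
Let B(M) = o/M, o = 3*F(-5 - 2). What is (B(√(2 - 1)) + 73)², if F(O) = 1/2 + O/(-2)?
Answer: 7225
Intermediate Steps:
F(O) = ½ - O/2 (F(O) = 1*(½) + O*(-½) = ½ - O/2)
o = 12 (o = 3*(½ - (-5 - 2)/2) = 3*(½ - ½*(-7)) = 3*(½ + 7/2) = 3*4 = 12)
B(M) = 12/M
(B(√(2 - 1)) + 73)² = (12/(√(2 - 1)) + 73)² = (12/(√1) + 73)² = (12/1 + 73)² = (12*1 + 73)² = (12 + 73)² = 85² = 7225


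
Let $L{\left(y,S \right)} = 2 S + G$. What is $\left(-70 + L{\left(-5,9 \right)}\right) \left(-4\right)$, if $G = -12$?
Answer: $256$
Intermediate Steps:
$L{\left(y,S \right)} = -12 + 2 S$ ($L{\left(y,S \right)} = 2 S - 12 = -12 + 2 S$)
$\left(-70 + L{\left(-5,9 \right)}\right) \left(-4\right) = \left(-70 + \left(-12 + 2 \cdot 9\right)\right) \left(-4\right) = \left(-70 + \left(-12 + 18\right)\right) \left(-4\right) = \left(-70 + 6\right) \left(-4\right) = \left(-64\right) \left(-4\right) = 256$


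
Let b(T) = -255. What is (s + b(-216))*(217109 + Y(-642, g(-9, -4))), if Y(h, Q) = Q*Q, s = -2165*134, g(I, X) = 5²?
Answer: -63222332910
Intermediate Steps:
g(I, X) = 25
s = -290110
Y(h, Q) = Q²
(s + b(-216))*(217109 + Y(-642, g(-9, -4))) = (-290110 - 255)*(217109 + 25²) = -290365*(217109 + 625) = -290365*217734 = -63222332910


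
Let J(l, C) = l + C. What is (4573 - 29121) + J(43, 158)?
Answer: -24347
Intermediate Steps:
J(l, C) = C + l
(4573 - 29121) + J(43, 158) = (4573 - 29121) + (158 + 43) = -24548 + 201 = -24347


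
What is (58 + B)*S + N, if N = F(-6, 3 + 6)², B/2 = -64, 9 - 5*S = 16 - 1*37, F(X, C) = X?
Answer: -384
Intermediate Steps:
S = 6 (S = 9/5 - (16 - 1*37)/5 = 9/5 - (16 - 37)/5 = 9/5 - ⅕*(-21) = 9/5 + 21/5 = 6)
B = -128 (B = 2*(-64) = -128)
N = 36 (N = (-6)² = 36)
(58 + B)*S + N = (58 - 128)*6 + 36 = -70*6 + 36 = -420 + 36 = -384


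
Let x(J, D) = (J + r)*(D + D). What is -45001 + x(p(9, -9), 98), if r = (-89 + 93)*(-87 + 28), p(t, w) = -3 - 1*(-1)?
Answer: -91649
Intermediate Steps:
p(t, w) = -2 (p(t, w) = -3 + 1 = -2)
r = -236 (r = 4*(-59) = -236)
x(J, D) = 2*D*(-236 + J) (x(J, D) = (J - 236)*(D + D) = (-236 + J)*(2*D) = 2*D*(-236 + J))
-45001 + x(p(9, -9), 98) = -45001 + 2*98*(-236 - 2) = -45001 + 2*98*(-238) = -45001 - 46648 = -91649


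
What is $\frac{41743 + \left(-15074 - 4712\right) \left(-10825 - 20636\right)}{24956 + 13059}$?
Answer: $\frac{622529089}{38015} \approx 16376.0$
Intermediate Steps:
$\frac{41743 + \left(-15074 - 4712\right) \left(-10825 - 20636\right)}{24956 + 13059} = \frac{41743 - -622487346}{38015} = \left(41743 + 622487346\right) \frac{1}{38015} = 622529089 \cdot \frac{1}{38015} = \frac{622529089}{38015}$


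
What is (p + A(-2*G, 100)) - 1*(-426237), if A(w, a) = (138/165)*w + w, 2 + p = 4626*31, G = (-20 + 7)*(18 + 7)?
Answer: 6279181/11 ≈ 5.7084e+5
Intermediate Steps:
G = -325 (G = -13*25 = -325)
p = 143404 (p = -2 + 4626*31 = -2 + 143406 = 143404)
A(w, a) = 101*w/55 (A(w, a) = (138*(1/165))*w + w = 46*w/55 + w = 101*w/55)
(p + A(-2*G, 100)) - 1*(-426237) = (143404 + 101*(-2*(-325))/55) - 1*(-426237) = (143404 + (101/55)*650) + 426237 = (143404 + 13130/11) + 426237 = 1590574/11 + 426237 = 6279181/11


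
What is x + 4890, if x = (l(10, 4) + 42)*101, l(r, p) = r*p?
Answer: 13172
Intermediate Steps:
l(r, p) = p*r
x = 8282 (x = (4*10 + 42)*101 = (40 + 42)*101 = 82*101 = 8282)
x + 4890 = 8282 + 4890 = 13172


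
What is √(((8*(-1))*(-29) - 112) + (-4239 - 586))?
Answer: I*√4705 ≈ 68.593*I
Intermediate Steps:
√(((8*(-1))*(-29) - 112) + (-4239 - 586)) = √((-8*(-29) - 112) - 4825) = √((232 - 112) - 4825) = √(120 - 4825) = √(-4705) = I*√4705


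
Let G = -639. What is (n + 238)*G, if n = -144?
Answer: -60066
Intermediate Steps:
(n + 238)*G = (-144 + 238)*(-639) = 94*(-639) = -60066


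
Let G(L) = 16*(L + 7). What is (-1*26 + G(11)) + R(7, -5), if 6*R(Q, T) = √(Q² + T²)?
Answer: 262 + √74/6 ≈ 263.43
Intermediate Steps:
R(Q, T) = √(Q² + T²)/6
G(L) = 112 + 16*L (G(L) = 16*(7 + L) = 112 + 16*L)
(-1*26 + G(11)) + R(7, -5) = (-1*26 + (112 + 16*11)) + √(7² + (-5)²)/6 = (-26 + (112 + 176)) + √(49 + 25)/6 = (-26 + 288) + √74/6 = 262 + √74/6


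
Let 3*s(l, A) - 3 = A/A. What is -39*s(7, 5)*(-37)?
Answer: 1924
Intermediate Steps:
s(l, A) = 4/3 (s(l, A) = 1 + (A/A)/3 = 1 + (1/3)*1 = 1 + 1/3 = 4/3)
-39*s(7, 5)*(-37) = -39*4/3*(-37) = -52*(-37) = 1924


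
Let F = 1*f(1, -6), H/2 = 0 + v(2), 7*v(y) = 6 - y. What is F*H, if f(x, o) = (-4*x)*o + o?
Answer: 144/7 ≈ 20.571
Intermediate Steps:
v(y) = 6/7 - y/7 (v(y) = (6 - y)/7 = 6/7 - y/7)
f(x, o) = o - 4*o*x (f(x, o) = -4*o*x + o = o - 4*o*x)
H = 8/7 (H = 2*(0 + (6/7 - ⅐*2)) = 2*(0 + (6/7 - 2/7)) = 2*(0 + 4/7) = 2*(4/7) = 8/7 ≈ 1.1429)
F = 18 (F = 1*(-6*(1 - 4*1)) = 1*(-6*(1 - 4)) = 1*(-6*(-3)) = 1*18 = 18)
F*H = 18*(8/7) = 144/7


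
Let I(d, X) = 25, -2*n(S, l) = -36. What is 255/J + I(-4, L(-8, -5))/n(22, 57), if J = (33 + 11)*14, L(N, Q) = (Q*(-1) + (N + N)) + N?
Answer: 9995/5544 ≈ 1.8029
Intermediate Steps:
n(S, l) = 18 (n(S, l) = -½*(-36) = 18)
L(N, Q) = -Q + 3*N (L(N, Q) = (-Q + 2*N) + N = -Q + 3*N)
J = 616 (J = 44*14 = 616)
255/J + I(-4, L(-8, -5))/n(22, 57) = 255/616 + 25/18 = 9995/5544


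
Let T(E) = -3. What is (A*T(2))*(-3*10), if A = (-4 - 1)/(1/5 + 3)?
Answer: -1125/8 ≈ -140.63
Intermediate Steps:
A = -25/16 (A = -5/(⅕ + 3) = -5/16/5 = -5*5/16 = -25/16 ≈ -1.5625)
(A*T(2))*(-3*10) = (-25/16*(-3))*(-3*10) = (75/16)*(-30) = -1125/8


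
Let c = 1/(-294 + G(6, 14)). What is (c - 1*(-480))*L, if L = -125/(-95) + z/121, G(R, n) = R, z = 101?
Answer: 14238617/13794 ≈ 1032.2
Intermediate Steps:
L = 4944/2299 (L = -125/(-95) + 101/121 = -125*(-1/95) + 101*(1/121) = 25/19 + 101/121 = 4944/2299 ≈ 2.1505)
c = -1/288 (c = 1/(-294 + 6) = 1/(-288) = -1/288 ≈ -0.0034722)
(c - 1*(-480))*L = (-1/288 - 1*(-480))*(4944/2299) = (-1/288 + 480)*(4944/2299) = (138239/288)*(4944/2299) = 14238617/13794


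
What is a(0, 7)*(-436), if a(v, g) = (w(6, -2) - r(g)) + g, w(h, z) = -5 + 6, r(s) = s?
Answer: -436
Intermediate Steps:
w(h, z) = 1
a(v, g) = 1 (a(v, g) = (1 - g) + g = 1)
a(0, 7)*(-436) = 1*(-436) = -436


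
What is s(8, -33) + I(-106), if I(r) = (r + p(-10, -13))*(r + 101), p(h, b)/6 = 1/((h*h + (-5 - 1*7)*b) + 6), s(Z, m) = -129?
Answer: 52516/131 ≈ 400.89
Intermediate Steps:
p(h, b) = 6/(6 + h² - 12*b) (p(h, b) = 6/((h*h + (-5 - 1*7)*b) + 6) = 6/((h² + (-5 - 7)*b) + 6) = 6/((h² - 12*b) + 6) = 6/(6 + h² - 12*b))
I(r) = (101 + r)*(3/131 + r) (I(r) = (r + 6/(6 + (-10)² - 12*(-13)))*(r + 101) = (r + 6/(6 + 100 + 156))*(101 + r) = (r + 6/262)*(101 + r) = (r + 6*(1/262))*(101 + r) = (r + 3/131)*(101 + r) = (3/131 + r)*(101 + r) = (101 + r)*(3/131 + r))
s(8, -33) + I(-106) = -129 + (303/131 + (-106)² + (13234/131)*(-106)) = -129 + (303/131 + 11236 - 1402804/131) = -129 + 69415/131 = 52516/131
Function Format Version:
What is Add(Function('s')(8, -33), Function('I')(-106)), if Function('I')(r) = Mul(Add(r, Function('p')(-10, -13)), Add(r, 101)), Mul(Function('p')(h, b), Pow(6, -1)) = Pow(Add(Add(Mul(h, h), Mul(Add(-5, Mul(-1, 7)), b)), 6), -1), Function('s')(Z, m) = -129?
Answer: Rational(52516, 131) ≈ 400.89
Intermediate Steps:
Function('p')(h, b) = Mul(6, Pow(Add(6, Pow(h, 2), Mul(-12, b)), -1)) (Function('p')(h, b) = Mul(6, Pow(Add(Add(Mul(h, h), Mul(Add(-5, Mul(-1, 7)), b)), 6), -1)) = Mul(6, Pow(Add(Add(Pow(h, 2), Mul(Add(-5, -7), b)), 6), -1)) = Mul(6, Pow(Add(Add(Pow(h, 2), Mul(-12, b)), 6), -1)) = Mul(6, Pow(Add(6, Pow(h, 2), Mul(-12, b)), -1)))
Function('I')(r) = Mul(Add(101, r), Add(Rational(3, 131), r)) (Function('I')(r) = Mul(Add(r, Mul(6, Pow(Add(6, Pow(-10, 2), Mul(-12, -13)), -1))), Add(r, 101)) = Mul(Add(r, Mul(6, Pow(Add(6, 100, 156), -1))), Add(101, r)) = Mul(Add(r, Mul(6, Pow(262, -1))), Add(101, r)) = Mul(Add(r, Mul(6, Rational(1, 262))), Add(101, r)) = Mul(Add(r, Rational(3, 131)), Add(101, r)) = Mul(Add(Rational(3, 131), r), Add(101, r)) = Mul(Add(101, r), Add(Rational(3, 131), r)))
Add(Function('s')(8, -33), Function('I')(-106)) = Add(-129, Add(Rational(303, 131), Pow(-106, 2), Mul(Rational(13234, 131), -106))) = Add(-129, Add(Rational(303, 131), 11236, Rational(-1402804, 131))) = Add(-129, Rational(69415, 131)) = Rational(52516, 131)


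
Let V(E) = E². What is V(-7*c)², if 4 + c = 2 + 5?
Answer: 194481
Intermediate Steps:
c = 3 (c = -4 + (2 + 5) = -4 + 7 = 3)
V(-7*c)² = ((-7*3)²)² = ((-21)²)² = 441² = 194481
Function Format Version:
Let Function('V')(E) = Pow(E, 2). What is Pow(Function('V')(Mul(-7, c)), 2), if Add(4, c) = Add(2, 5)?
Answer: 194481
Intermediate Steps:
c = 3 (c = Add(-4, Add(2, 5)) = Add(-4, 7) = 3)
Pow(Function('V')(Mul(-7, c)), 2) = Pow(Pow(Mul(-7, 3), 2), 2) = Pow(Pow(-21, 2), 2) = Pow(441, 2) = 194481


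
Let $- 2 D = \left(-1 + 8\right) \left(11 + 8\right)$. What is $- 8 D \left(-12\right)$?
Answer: $-6384$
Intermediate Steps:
$D = - \frac{133}{2}$ ($D = - \frac{\left(-1 + 8\right) \left(11 + 8\right)}{2} = - \frac{7 \cdot 19}{2} = \left(- \frac{1}{2}\right) 133 = - \frac{133}{2} \approx -66.5$)
$- 8 D \left(-12\right) = \left(-8\right) \left(- \frac{133}{2}\right) \left(-12\right) = 532 \left(-12\right) = -6384$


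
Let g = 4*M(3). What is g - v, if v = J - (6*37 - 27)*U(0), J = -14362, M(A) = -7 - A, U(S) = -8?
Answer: 12762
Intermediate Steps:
g = -40 (g = 4*(-7 - 1*3) = 4*(-7 - 3) = 4*(-10) = -40)
v = -12802 (v = -14362 - (6*37 - 27)*(-8) = -14362 - (222 - 27)*(-8) = -14362 - 195*(-8) = -14362 - 1*(-1560) = -14362 + 1560 = -12802)
g - v = -40 - 1*(-12802) = -40 + 12802 = 12762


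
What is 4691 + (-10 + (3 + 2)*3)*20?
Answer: 4791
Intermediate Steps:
4691 + (-10 + (3 + 2)*3)*20 = 4691 + (-10 + 5*3)*20 = 4691 + (-10 + 15)*20 = 4691 + 5*20 = 4691 + 100 = 4791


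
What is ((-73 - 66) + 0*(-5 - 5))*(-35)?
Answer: 4865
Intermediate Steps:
((-73 - 66) + 0*(-5 - 5))*(-35) = (-139 + 0*(-10))*(-35) = (-139 + 0)*(-35) = -139*(-35) = 4865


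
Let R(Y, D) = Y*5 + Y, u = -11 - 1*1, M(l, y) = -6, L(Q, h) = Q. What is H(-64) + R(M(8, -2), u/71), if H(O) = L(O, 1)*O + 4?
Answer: 4064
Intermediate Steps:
H(O) = 4 + O² (H(O) = O*O + 4 = O² + 4 = 4 + O²)
u = -12 (u = -11 - 1 = -12)
R(Y, D) = 6*Y (R(Y, D) = 5*Y + Y = 6*Y)
H(-64) + R(M(8, -2), u/71) = (4 + (-64)²) + 6*(-6) = (4 + 4096) - 36 = 4100 - 36 = 4064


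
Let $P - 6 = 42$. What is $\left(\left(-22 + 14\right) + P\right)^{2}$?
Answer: $1600$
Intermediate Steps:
$P = 48$ ($P = 6 + 42 = 48$)
$\left(\left(-22 + 14\right) + P\right)^{2} = \left(\left(-22 + 14\right) + 48\right)^{2} = \left(-8 + 48\right)^{2} = 40^{2} = 1600$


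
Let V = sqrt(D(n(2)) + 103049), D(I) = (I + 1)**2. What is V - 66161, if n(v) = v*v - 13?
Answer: -66161 + 9*sqrt(1273) ≈ -65840.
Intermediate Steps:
n(v) = -13 + v**2 (n(v) = v**2 - 13 = -13 + v**2)
D(I) = (1 + I)**2
V = 9*sqrt(1273) (V = sqrt((1 + (-13 + 2**2))**2 + 103049) = sqrt((1 + (-13 + 4))**2 + 103049) = sqrt((1 - 9)**2 + 103049) = sqrt((-8)**2 + 103049) = sqrt(64 + 103049) = sqrt(103113) = 9*sqrt(1273) ≈ 321.11)
V - 66161 = 9*sqrt(1273) - 66161 = -66161 + 9*sqrt(1273)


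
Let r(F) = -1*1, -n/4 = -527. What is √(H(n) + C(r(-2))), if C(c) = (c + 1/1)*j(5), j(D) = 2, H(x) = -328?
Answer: 2*I*√82 ≈ 18.111*I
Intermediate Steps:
n = 2108 (n = -4*(-527) = 2108)
r(F) = -1
C(c) = 2 + 2*c (C(c) = (c + 1/1)*2 = (c + 1)*2 = (1 + c)*2 = 2 + 2*c)
√(H(n) + C(r(-2))) = √(-328 + (2 + 2*(-1))) = √(-328 + (2 - 2)) = √(-328 + 0) = √(-328) = 2*I*√82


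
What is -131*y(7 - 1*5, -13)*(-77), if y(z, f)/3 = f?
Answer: -393393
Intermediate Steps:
y(z, f) = 3*f
-131*y(7 - 1*5, -13)*(-77) = -393*(-13)*(-77) = -131*(-39)*(-77) = 5109*(-77) = -393393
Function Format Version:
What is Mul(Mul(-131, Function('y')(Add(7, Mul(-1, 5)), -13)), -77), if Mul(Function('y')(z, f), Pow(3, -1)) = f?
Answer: -393393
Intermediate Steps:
Function('y')(z, f) = Mul(3, f)
Mul(Mul(-131, Function('y')(Add(7, Mul(-1, 5)), -13)), -77) = Mul(Mul(-131, Mul(3, -13)), -77) = Mul(Mul(-131, -39), -77) = Mul(5109, -77) = -393393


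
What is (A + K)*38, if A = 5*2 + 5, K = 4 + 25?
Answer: 1672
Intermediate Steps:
K = 29
A = 15 (A = 10 + 5 = 15)
(A + K)*38 = (15 + 29)*38 = 44*38 = 1672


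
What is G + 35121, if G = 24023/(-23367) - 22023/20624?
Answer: 16924537660175/481921008 ≈ 35119.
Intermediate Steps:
G = -1010061793/481921008 (G = 24023*(-1/23367) - 22023*1/20624 = -24023/23367 - 22023/20624 = -1010061793/481921008 ≈ -2.0959)
G + 35121 = -1010061793/481921008 + 35121 = 16924537660175/481921008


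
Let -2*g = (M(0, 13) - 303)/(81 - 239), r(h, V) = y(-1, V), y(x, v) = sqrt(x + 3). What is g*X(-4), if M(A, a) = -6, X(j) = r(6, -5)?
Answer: -309*sqrt(2)/316 ≈ -1.3829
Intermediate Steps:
y(x, v) = sqrt(3 + x)
r(h, V) = sqrt(2) (r(h, V) = sqrt(3 - 1) = sqrt(2))
X(j) = sqrt(2)
g = -309/316 (g = -(-6 - 303)/(2*(81 - 239)) = -(-309)/(2*(-158)) = -(-309)*(-1)/(2*158) = -1/2*309/158 = -309/316 ≈ -0.97785)
g*X(-4) = -309*sqrt(2)/316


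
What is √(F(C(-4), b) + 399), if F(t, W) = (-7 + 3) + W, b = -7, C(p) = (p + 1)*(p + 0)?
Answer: 2*√97 ≈ 19.698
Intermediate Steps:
C(p) = p*(1 + p) (C(p) = (1 + p)*p = p*(1 + p))
F(t, W) = -4 + W
√(F(C(-4), b) + 399) = √((-4 - 7) + 399) = √(-11 + 399) = √388 = 2*√97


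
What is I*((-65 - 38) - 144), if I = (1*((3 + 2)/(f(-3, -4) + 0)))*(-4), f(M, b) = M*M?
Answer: 4940/9 ≈ 548.89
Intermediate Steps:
f(M, b) = M²
I = -20/9 (I = (1*((3 + 2)/((-3)² + 0)))*(-4) = (1*(5/(9 + 0)))*(-4) = (1*(5/9))*(-4) = (5/9)*(-4) = -20/9 ≈ -2.2222)
I*((-65 - 38) - 144) = -20*((-65 - 38) - 144)/9 = -20*(-103 - 144)/9 = -20/9*(-247) = 4940/9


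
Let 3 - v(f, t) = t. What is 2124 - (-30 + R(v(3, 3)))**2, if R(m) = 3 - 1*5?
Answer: 1100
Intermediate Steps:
v(f, t) = 3 - t
R(m) = -2 (R(m) = 3 - 5 = -2)
2124 - (-30 + R(v(3, 3)))**2 = 2124 - (-30 - 2)**2 = 2124 - 1*(-32)**2 = 2124 - 1*1024 = 2124 - 1024 = 1100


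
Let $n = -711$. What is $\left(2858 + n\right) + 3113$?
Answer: $5260$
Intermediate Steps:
$\left(2858 + n\right) + 3113 = \left(2858 - 711\right) + 3113 = 2147 + 3113 = 5260$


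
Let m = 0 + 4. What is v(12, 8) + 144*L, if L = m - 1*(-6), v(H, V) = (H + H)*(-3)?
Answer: 1368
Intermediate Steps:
v(H, V) = -6*H (v(H, V) = (2*H)*(-3) = -6*H)
m = 4
L = 10 (L = 4 - 1*(-6) = 4 + 6 = 10)
v(12, 8) + 144*L = -6*12 + 144*10 = -72 + 1440 = 1368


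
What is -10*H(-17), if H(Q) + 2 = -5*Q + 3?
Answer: -860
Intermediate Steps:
H(Q) = 1 - 5*Q (H(Q) = -2 + (-5*Q + 3) = -2 + (3 - 5*Q) = 1 - 5*Q)
-10*H(-17) = -10*(1 - 5*(-17)) = -10*(1 + 85) = -10*86 = -860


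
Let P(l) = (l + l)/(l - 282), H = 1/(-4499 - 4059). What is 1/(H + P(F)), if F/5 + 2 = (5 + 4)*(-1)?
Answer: 2884046/941043 ≈ 3.0647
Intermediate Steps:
H = -1/8558 (H = 1/(-8558) = -1/8558 ≈ -0.00011685)
F = -55 (F = -10 + 5*((5 + 4)*(-1)) = -10 + 5*(9*(-1)) = -10 + 5*(-9) = -10 - 45 = -55)
P(l) = 2*l/(-282 + l) (P(l) = (2*l)/(-282 + l) = 2*l/(-282 + l))
1/(H + P(F)) = 1/(-1/8558 + 2*(-55)/(-282 - 55)) = 1/(-1/8558 + 2*(-55)/(-337)) = 1/(-1/8558 + 2*(-55)*(-1/337)) = 1/(-1/8558 + 110/337) = 1/(941043/2884046) = 2884046/941043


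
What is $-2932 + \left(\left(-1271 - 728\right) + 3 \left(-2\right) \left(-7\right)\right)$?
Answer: $-4889$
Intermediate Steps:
$-2932 + \left(\left(-1271 - 728\right) + 3 \left(-2\right) \left(-7\right)\right) = -2932 - 1957 = -4889$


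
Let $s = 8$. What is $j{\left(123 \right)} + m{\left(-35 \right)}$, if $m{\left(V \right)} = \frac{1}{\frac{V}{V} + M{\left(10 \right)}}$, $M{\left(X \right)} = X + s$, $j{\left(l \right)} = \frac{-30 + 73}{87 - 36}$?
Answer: $\frac{868}{969} \approx 0.89577$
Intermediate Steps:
$j{\left(l \right)} = \frac{43}{51}$
$M{\left(X \right)} = 8 + X$ ($M{\left(X \right)} = X + 8 = 8 + X$)
$m{\left(V \right)} = \frac{1}{19}$ ($m{\left(V \right)} = \frac{1}{\frac{V}{V} + \left(8 + 10\right)} = \frac{1}{1 + 18} = \frac{1}{19}$)
$j{\left(123 \right)} + m{\left(-35 \right)} = \frac{43}{51} + \frac{1}{19} = \frac{868}{969}$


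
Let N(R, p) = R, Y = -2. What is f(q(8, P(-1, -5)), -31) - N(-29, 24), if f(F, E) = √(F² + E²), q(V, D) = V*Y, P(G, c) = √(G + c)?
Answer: 29 + √1217 ≈ 63.885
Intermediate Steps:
q(V, D) = -2*V (q(V, D) = V*(-2) = -2*V)
f(F, E) = √(E² + F²)
f(q(8, P(-1, -5)), -31) - N(-29, 24) = √((-31)² + (-2*8)²) - 1*(-29) = √(961 + (-16)²) + 29 = √(961 + 256) + 29 = √1217 + 29 = 29 + √1217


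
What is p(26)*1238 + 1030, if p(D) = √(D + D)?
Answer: 1030 + 2476*√13 ≈ 9957.3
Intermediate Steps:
p(D) = √2*√D (p(D) = √(2*D) = √2*√D)
p(26)*1238 + 1030 = (√2*√26)*1238 + 1030 = (2*√13)*1238 + 1030 = 2476*√13 + 1030 = 1030 + 2476*√13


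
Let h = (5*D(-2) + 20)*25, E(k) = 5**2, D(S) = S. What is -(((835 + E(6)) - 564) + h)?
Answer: -546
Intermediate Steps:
E(k) = 25
h = 250 (h = (5*(-2) + 20)*25 = (-10 + 20)*25 = 10*25 = 250)
-(((835 + E(6)) - 564) + h) = -(((835 + 25) - 564) + 250) = -((860 - 564) + 250) = -(296 + 250) = -1*546 = -546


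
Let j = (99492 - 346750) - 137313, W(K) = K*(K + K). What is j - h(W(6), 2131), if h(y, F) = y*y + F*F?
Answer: -4930916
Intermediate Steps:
W(K) = 2*K**2 (W(K) = K*(2*K) = 2*K**2)
h(y, F) = F**2 + y**2 (h(y, F) = y**2 + F**2 = F**2 + y**2)
j = -384571 (j = -247258 - 137313 = -384571)
j - h(W(6), 2131) = -384571 - (2131**2 + (2*6**2)**2) = -384571 - (4541161 + (2*36)**2) = -384571 - (4541161 + 72**2) = -384571 - (4541161 + 5184) = -384571 - 1*4546345 = -384571 - 4546345 = -4930916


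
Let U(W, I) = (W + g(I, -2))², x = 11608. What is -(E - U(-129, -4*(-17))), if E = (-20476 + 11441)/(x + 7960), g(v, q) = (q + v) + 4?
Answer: 68125243/19568 ≈ 3481.5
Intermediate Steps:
g(v, q) = 4 + q + v
E = -9035/19568 (E = (-20476 + 11441)/(11608 + 7960) = -9035/19568 ≈ -0.46172)
U(W, I) = (2 + I + W)² (U(W, I) = (W + (4 - 2 + I))² = (W + (2 + I))² = (2 + I + W)²)
-(E - U(-129, -4*(-17))) = -(-9035/19568 - (2 - 4*(-17) - 129)²) = -(-9035/19568 - (2 + 68 - 129)²) = -(-9035/19568 - 1*(-59)²) = -(-9035/19568 - 1*3481) = -(-9035/19568 - 3481) = -1*(-68125243/19568) = 68125243/19568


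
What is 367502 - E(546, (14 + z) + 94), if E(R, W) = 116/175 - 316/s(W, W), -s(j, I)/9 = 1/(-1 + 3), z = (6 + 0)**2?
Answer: 578704006/1575 ≈ 3.6743e+5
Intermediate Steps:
z = 36 (z = 6**2 = 36)
s(j, I) = -9/2 (s(j, I) = -9/(-1 + 3) = -9/2)
E(R, W) = 111644/1575 (E(R, W) = 116/175 - 316/(-9/2) = 116*(1/175) - 316*(-2/9) = 116/175 + 632/9 = 111644/1575)
367502 - E(546, (14 + z) + 94) = 367502 - 1*111644/1575 = 367502 - 111644/1575 = 578704006/1575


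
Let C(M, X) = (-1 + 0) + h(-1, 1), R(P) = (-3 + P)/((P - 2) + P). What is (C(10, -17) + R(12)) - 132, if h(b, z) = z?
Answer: -2895/22 ≈ -131.59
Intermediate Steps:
R(P) = (-3 + P)/(-2 + 2*P) (R(P) = (-3 + P)/((-2 + P) + P) = (-3 + P)/(-2 + 2*P))
C(M, X) = 0 (C(M, X) = (-1 + 0) + 1 = -1 + 1 = 0)
(C(10, -17) + R(12)) - 132 = (0 + (-3 + 12)/(2*(-1 + 12))) - 132 = (0 + (½)*9/11) - 132 = (0 + (½)*(1/11)*9) - 132 = (0 + 9/22) - 132 = 9/22 - 132 = -2895/22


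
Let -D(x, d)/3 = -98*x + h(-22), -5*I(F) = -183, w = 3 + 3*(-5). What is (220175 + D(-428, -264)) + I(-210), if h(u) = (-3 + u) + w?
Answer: 472453/5 ≈ 94491.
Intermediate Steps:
w = -12 (w = 3 - 15 = -12)
I(F) = 183/5 (I(F) = -1/5*(-183) = 183/5)
h(u) = -15 + u (h(u) = (-3 + u) - 12 = -15 + u)
D(x, d) = 111 + 294*x (D(x, d) = -3*(-98*x + (-15 - 22)) = -3*(-98*x - 37) = -3*(-37 - 98*x) = 111 + 294*x)
(220175 + D(-428, -264)) + I(-210) = (220175 + (111 + 294*(-428))) + 183/5 = (220175 + (111 - 125832)) + 183/5 = (220175 - 125721) + 183/5 = 94454 + 183/5 = 472453/5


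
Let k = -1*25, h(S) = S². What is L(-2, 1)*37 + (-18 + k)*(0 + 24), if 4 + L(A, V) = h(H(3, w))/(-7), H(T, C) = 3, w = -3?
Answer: -8593/7 ≈ -1227.6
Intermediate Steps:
k = -25
L(A, V) = -37/7 (L(A, V) = -4 + 3²/(-7) = -4 + 9*(-⅐) = -4 - 9/7 = -37/7)
L(-2, 1)*37 + (-18 + k)*(0 + 24) = -37/7*37 + (-18 - 25)*(0 + 24) = -1369/7 - 43*24 = -1369/7 - 1032 = -8593/7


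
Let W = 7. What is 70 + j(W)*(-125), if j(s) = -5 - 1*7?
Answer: 1570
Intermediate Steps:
j(s) = -12 (j(s) = -5 - 7 = -12)
70 + j(W)*(-125) = 70 - 12*(-125) = 70 + 1500 = 1570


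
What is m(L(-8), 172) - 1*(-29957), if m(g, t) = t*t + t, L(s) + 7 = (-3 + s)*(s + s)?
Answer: 59713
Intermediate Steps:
L(s) = -7 + 2*s*(-3 + s) (L(s) = -7 + (-3 + s)*(s + s) = -7 + (-3 + s)*(2*s) = -7 + 2*s*(-3 + s))
m(g, t) = t + t² (m(g, t) = t² + t = t + t²)
m(L(-8), 172) - 1*(-29957) = 172*(1 + 172) - 1*(-29957) = 172*173 + 29957 = 29756 + 29957 = 59713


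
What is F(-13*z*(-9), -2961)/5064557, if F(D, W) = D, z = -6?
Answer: -702/5064557 ≈ -0.00013861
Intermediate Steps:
F(-13*z*(-9), -2961)/5064557 = (-13*(-6)*(-9))/5064557 = (78*(-9))*(1/5064557) = -702*1/5064557 = -702/5064557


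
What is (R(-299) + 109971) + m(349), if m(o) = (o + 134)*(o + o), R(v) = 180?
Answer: 447285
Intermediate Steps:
m(o) = 2*o*(134 + o) (m(o) = (134 + o)*(2*o) = 2*o*(134 + o))
(R(-299) + 109971) + m(349) = (180 + 109971) + 2*349*(134 + 349) = 110151 + 2*349*483 = 110151 + 337134 = 447285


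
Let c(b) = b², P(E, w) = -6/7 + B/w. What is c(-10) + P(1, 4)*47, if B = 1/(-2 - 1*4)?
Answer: 9703/168 ≈ 57.756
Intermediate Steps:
B = -⅙ (B = 1/(-2 - 4) = 1/(-6) = -⅙ ≈ -0.16667)
P(E, w) = -6/7 - 1/(6*w)
c(-10) + P(1, 4)*47 = (-10)² + ((1/42)*(-7 - 36*4)/4)*47 = 100 + ((1/42)*(¼)*(-7 - 144))*47 = 100 + ((1/42)*(¼)*(-151))*47 = 100 - 151/168*47 = 100 - 7097/168 = 9703/168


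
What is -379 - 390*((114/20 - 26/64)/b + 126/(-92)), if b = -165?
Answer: 308463/1840 ≈ 167.64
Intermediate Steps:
-379 - 390*((114/20 - 26/64)/b + 126/(-92)) = -379 - 390*((114/20 - 26/64)/(-165) + 126/(-92)) = -379 - 390*((114*(1/20) - 26*1/64)*(-1/165) + 126*(-1/92)) = -379 - 390*((57/10 - 13/32)*(-1/165) - 63/46) = -379 - 390*((847/160)*(-1/165) - 63/46) = -379 - 390*(-77/2400 - 63/46) = -379 - 390*(-77371/55200) = -379 + 1005823/1840 = 308463/1840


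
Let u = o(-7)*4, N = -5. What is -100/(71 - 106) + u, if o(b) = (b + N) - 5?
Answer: -456/7 ≈ -65.143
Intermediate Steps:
o(b) = -10 + b (o(b) = (b - 5) - 5 = (-5 + b) - 5 = -10 + b)
u = -68 (u = (-10 - 7)*4 = -17*4 = -68)
-100/(71 - 106) + u = -100/(71 - 106) - 68 = -100/(-35) - 68 = -1/35*(-100) - 68 = 20/7 - 68 = -456/7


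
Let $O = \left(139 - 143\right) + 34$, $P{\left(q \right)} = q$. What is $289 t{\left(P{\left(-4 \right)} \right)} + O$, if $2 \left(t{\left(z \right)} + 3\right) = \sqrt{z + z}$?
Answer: $-837 + 289 i \sqrt{2} \approx -837.0 + 408.71 i$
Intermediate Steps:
$t{\left(z \right)} = -3 + \frac{\sqrt{2} \sqrt{z}}{2}$ ($t{\left(z \right)} = -3 + \frac{\sqrt{z + z}}{2} = -3 + \frac{\sqrt{2 z}}{2} = -3 + \frac{\sqrt{2} \sqrt{z}}{2}$)
$O = 30$ ($O = -4 + 34 = 30$)
$289 t{\left(P{\left(-4 \right)} \right)} + O = 289 \left(-3 + \frac{\sqrt{2} \sqrt{-4}}{2}\right) + 30 = 289 \left(-3 + \frac{\sqrt{2} \cdot 2 i}{2}\right) + 30 = 289 \left(-3 + i \sqrt{2}\right) + 30 = \left(-867 + 289 i \sqrt{2}\right) + 30 = -837 + 289 i \sqrt{2}$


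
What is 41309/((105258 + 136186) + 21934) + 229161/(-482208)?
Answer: -6739405931/21167163104 ≈ -0.31839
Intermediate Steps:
41309/((105258 + 136186) + 21934) + 229161/(-482208) = 41309/(241444 + 21934) + 229161*(-1/482208) = 41309/263378 - 76387/160736 = -6739405931/21167163104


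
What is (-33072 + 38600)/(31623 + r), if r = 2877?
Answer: 1382/8625 ≈ 0.16023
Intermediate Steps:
(-33072 + 38600)/(31623 + r) = (-33072 + 38600)/(31623 + 2877) = 5528/34500 = 5528*(1/34500) = 1382/8625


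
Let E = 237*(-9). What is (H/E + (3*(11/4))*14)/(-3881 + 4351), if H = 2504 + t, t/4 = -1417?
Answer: 499051/2005020 ≈ 0.24890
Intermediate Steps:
t = -5668 (t = 4*(-1417) = -5668)
E = -2133
H = -3164 (H = 2504 - 5668 = -3164)
(H/E + (3*(11/4))*14)/(-3881 + 4351) = (-3164/(-2133) + (3*(11/4))*14)/(-3881 + 4351) = (-3164*(-1/2133) + (3*(11*(¼)))*14)/470 = (3164/2133 + (3*(11/4))*14)*(1/470) = (3164/2133 + (33/4)*14)*(1/470) = (3164/2133 + 231/2)*(1/470) = (499051/4266)*(1/470) = 499051/2005020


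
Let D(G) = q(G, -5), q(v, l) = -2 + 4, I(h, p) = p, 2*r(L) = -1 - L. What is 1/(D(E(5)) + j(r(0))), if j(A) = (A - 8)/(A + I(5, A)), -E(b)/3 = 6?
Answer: 2/21 ≈ 0.095238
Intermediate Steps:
E(b) = -18 (E(b) = -3*6 = -18)
r(L) = -½ - L/2 (r(L) = (-1 - L)/2 = -½ - L/2)
q(v, l) = 2
j(A) = (-8 + A)/(2*A) (j(A) = (A - 8)/(A + A) = (-8 + A)/((2*A)) = (-8 + A)*(1/(2*A)) = (-8 + A)/(2*A))
D(G) = 2
1/(D(E(5)) + j(r(0))) = 1/(2 + (-8 + (-½ - ½*0))/(2*(-½ - ½*0))) = 1/(2 + (-8 + (-½ + 0))/(2*(-½ + 0))) = 1/(2 + (-8 - ½)/(2*(-½))) = 1/(2 + (½)*(-2)*(-17/2)) = 1/(2 + 17/2) = 1/(21/2) = 2/21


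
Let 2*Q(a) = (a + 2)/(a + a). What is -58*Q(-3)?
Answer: -29/6 ≈ -4.8333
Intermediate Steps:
Q(a) = (2 + a)/(4*a) (Q(a) = ((a + 2)/(a + a))/2 = ((2 + a)/((2*a)))/2 = ((2 + a)*(1/(2*a)))/2 = ((2 + a)/(2*a))/2 = (2 + a)/(4*a))
-58*Q(-3) = -29*(2 - 3)/(2*(-3)) = -29*(-1)*(-1)/(2*3) = -58*1/12 = -29/6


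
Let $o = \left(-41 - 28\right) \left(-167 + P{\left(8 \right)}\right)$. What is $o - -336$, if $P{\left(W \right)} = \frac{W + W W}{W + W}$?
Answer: $\frac{23097}{2} \approx 11549.0$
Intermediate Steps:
$P{\left(W \right)} = \frac{W + W^{2}}{2 W}$
$o = \frac{22425}{2}$ ($o = \left(-41 - 28\right) \left(-167 + \left(\frac{1}{2} + \frac{1}{2} \cdot 8\right)\right) = - 69 \left(-167 + \left(\frac{1}{2} + 4\right)\right) = - 69 \left(-167 + \frac{9}{2}\right) = \left(-69\right) \left(- \frac{325}{2}\right) = \frac{22425}{2} \approx 11213.0$)
$o - -336 = \frac{22425}{2} - -336 = \frac{22425}{2} + 336 = \frac{23097}{2}$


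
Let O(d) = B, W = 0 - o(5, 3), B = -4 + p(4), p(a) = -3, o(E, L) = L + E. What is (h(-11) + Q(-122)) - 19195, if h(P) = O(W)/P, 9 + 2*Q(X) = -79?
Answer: -211622/11 ≈ -19238.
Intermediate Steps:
o(E, L) = E + L
Q(X) = -44 (Q(X) = -9/2 + (½)*(-79) = -9/2 - 79/2 = -44)
B = -7 (B = -4 - 3 = -7)
W = -8 (W = 0 - (5 + 3) = 0 - 1*8 = 0 - 8 = -8)
O(d) = -7
h(P) = -7/P
(h(-11) + Q(-122)) - 19195 = (-7/(-11) - 44) - 19195 = (-7*(-1/11) - 44) - 19195 = (7/11 - 44) - 19195 = -477/11 - 19195 = -211622/11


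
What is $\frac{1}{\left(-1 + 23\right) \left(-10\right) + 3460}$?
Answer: $\frac{1}{3240} \approx 0.00030864$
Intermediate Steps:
$\frac{1}{\left(-1 + 23\right) \left(-10\right) + 3460} = \frac{1}{22 \left(-10\right) + 3460} = \frac{1}{-220 + 3460} = \frac{1}{3240}$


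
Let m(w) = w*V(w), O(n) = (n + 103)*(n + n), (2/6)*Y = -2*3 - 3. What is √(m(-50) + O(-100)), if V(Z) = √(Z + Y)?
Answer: 5*√(-24 - 2*I*√77) ≈ 8.4647 - 25.916*I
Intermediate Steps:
Y = -27 (Y = 3*(-2*3 - 3) = 3*(-6 - 3) = 3*(-9) = -27)
O(n) = 2*n*(103 + n) (O(n) = (103 + n)*(2*n) = 2*n*(103 + n))
V(Z) = √(-27 + Z) (V(Z) = √(Z - 27) = √(-27 + Z))
m(w) = w*√(-27 + w)
√(m(-50) + O(-100)) = √(-50*√(-27 - 50) + 2*(-100)*(103 - 100)) = √(-50*I*√77 + 2*(-100)*3) = √(-50*I*√77 - 600) = √(-600 - 50*I*√77)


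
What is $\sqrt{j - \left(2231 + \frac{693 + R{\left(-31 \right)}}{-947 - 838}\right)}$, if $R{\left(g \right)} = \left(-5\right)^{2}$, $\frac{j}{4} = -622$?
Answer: $\frac{i \sqrt{15034514145}}{1785} \approx 68.692 i$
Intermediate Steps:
$j = -2488$ ($j = 4 \left(-622\right) = -2488$)
$R{\left(g \right)} = 25$
$\sqrt{j - \left(2231 + \frac{693 + R{\left(-31 \right)}}{-947 - 838}\right)} = \sqrt{-2488 - \left(2231 + \frac{693 + 25}{-947 - 838}\right)} = \sqrt{-2488 - \left(2231 + \frac{718}{-1785}\right)} = \sqrt{-2488 - \left(2231 + 718 \left(- \frac{1}{1785}\right)\right)} = \sqrt{-2488 - \frac{3981617}{1785}} = \sqrt{- \frac{8422697}{1785}} = \frac{i \sqrt{15034514145}}{1785}$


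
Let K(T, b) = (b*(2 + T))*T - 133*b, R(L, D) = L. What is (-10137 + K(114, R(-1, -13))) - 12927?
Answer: -36155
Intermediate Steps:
K(T, b) = -133*b + T*b*(2 + T) (K(T, b) = T*b*(2 + T) - 133*b = -133*b + T*b*(2 + T))
(-10137 + K(114, R(-1, -13))) - 12927 = (-10137 - (-133 + 114² + 2*114)) - 12927 = (-10137 - (-133 + 12996 + 228)) - 12927 = (-10137 - 1*13091) - 12927 = (-10137 - 13091) - 12927 = -23228 - 12927 = -36155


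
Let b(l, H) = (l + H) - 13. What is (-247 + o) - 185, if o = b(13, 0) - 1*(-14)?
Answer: -418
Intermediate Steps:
b(l, H) = -13 + H + l (b(l, H) = (H + l) - 13 = -13 + H + l)
o = 14 (o = (-13 + 0 + 13) - 1*(-14) = 0 + 14 = 14)
(-247 + o) - 185 = (-247 + 14) - 185 = -233 - 185 = -418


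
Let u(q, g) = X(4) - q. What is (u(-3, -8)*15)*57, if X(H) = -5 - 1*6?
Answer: -6840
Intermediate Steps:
X(H) = -11 (X(H) = -5 - 6 = -11)
u(q, g) = -11 - q
(u(-3, -8)*15)*57 = ((-11 - 1*(-3))*15)*57 = ((-11 + 3)*15)*57 = -8*15*57 = -120*57 = -6840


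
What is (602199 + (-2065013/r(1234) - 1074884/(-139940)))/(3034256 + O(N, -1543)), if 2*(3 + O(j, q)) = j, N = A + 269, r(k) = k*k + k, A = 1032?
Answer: 713503444337263/3595806956333345 ≈ 0.19843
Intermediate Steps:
r(k) = k + k² (r(k) = k² + k = k + k²)
N = 1301 (N = 1032 + 269 = 1301)
O(j, q) = -3 + j/2
(602199 + (-2065013/r(1234) - 1074884/(-139940)))/(3034256 + O(N, -1543)) = (602199 + (-2065013*1/(1234*(1 + 1234)) - 1074884/(-139940)))/(3034256 + (-3 + (½)*1301)) = (602199 + (-2065013/(1234*1235) - 1074884*(-1/139940)))/(3034256 + (-3 + 1301/2)) = (602199 + (-2065013/1523990 + 268721/34985))/(3034256 + 1295/2) = (602199 + (-2065013*1/1523990 + 268721/34985))/(6069807/2) = (602199 + (-2065013/1523990 + 268721/34985))*(2/6069807) = (602199 + 67456727397/10663358030)*(2/6069807) = (6421530999035367/10663358030)*(2/6069807) = 713503444337263/3595806956333345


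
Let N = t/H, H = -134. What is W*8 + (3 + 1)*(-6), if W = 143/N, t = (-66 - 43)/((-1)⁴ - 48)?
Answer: -7207528/109 ≈ -66124.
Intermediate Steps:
t = 109/47 (t = -109/(1 - 48) = -109/(-47) = -109*(-1/47) = 109/47 ≈ 2.3191)
N = -109/6298 (N = (109/47)/(-134) = (109/47)*(-1/134) = -109/6298 ≈ -0.017307)
W = -900614/109 (W = 143/(-109/6298) = 143*(-6298/109) = -900614/109 ≈ -8262.5)
W*8 + (3 + 1)*(-6) = -900614/109*8 + (3 + 1)*(-6) = -7204912/109 + 4*(-6) = -7204912/109 - 24 = -7207528/109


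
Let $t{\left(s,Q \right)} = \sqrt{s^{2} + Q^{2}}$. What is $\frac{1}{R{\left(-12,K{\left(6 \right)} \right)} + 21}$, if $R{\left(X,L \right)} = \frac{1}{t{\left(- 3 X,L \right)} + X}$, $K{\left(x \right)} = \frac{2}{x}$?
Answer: $\frac{72619}{1525752} - \frac{\sqrt{11665}}{1525752} \approx 0.047525$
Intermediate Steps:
$t{\left(s,Q \right)} = \sqrt{Q^{2} + s^{2}}$
$R{\left(X,L \right)} = \frac{1}{X + \sqrt{L^{2} + 9 X^{2}}}$ ($R{\left(X,L \right)} = \frac{1}{\sqrt{L^{2} + \left(- 3 X\right)^{2}} + X} = \frac{1}{\sqrt{L^{2} + 9 X^{2}} + X} = \frac{1}{X + \sqrt{L^{2} + 9 X^{2}}}$)
$\frac{1}{R{\left(-12,K{\left(6 \right)} \right)} + 21} = \frac{1}{\frac{1}{-12 + \sqrt{\left(\frac{2}{6}\right)^{2} + 9 \left(-12\right)^{2}}} + 21} = \frac{1}{\frac{1}{-12 + \sqrt{\left(2 \cdot \frac{1}{6}\right)^{2} + 9 \cdot 144}} + 21} = \frac{1}{\frac{1}{-12 + \sqrt{\left(\frac{1}{3}\right)^{2} + 1296}} + 21} = \frac{1}{\frac{1}{-12 + \sqrt{\frac{1}{9} + 1296}} + 21} = \frac{1}{\frac{1}{-12 + \sqrt{\frac{11665}{9}}} + 21} = \frac{1}{\frac{1}{-12 + \frac{\sqrt{11665}}{3}} + 21} = \frac{1}{21 + \frac{1}{-12 + \frac{\sqrt{11665}}{3}}}$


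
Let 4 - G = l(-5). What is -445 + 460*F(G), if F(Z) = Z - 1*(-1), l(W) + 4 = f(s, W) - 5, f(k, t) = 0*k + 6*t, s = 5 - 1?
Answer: 19795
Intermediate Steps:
s = 4
f(k, t) = 6*t (f(k, t) = 0 + 6*t = 6*t)
l(W) = -9 + 6*W (l(W) = -4 + (6*W - 5) = -4 + (-5 + 6*W) = -9 + 6*W)
G = 43 (G = 4 - (-9 + 6*(-5)) = 4 - (-9 - 30) = 4 - 1*(-39) = 4 + 39 = 43)
F(Z) = 1 + Z (F(Z) = Z + 1 = 1 + Z)
-445 + 460*F(G) = -445 + 460*(1 + 43) = -445 + 460*44 = -445 + 20240 = 19795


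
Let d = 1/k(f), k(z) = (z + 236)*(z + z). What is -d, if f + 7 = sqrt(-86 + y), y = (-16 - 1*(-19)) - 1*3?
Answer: I/(6*(74*sqrt(86) + 563*I)) ≈ 0.00011909 + 0.00014516*I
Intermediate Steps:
y = 0 (y = (-16 + 19) - 3 = 3 - 3 = 0)
f = -7 + I*sqrt(86) (f = -7 + sqrt(-86 + 0) = -7 + sqrt(-86) = -7 + I*sqrt(86) ≈ -7.0 + 9.2736*I)
k(z) = 2*z*(236 + z) (k(z) = (236 + z)*(2*z) = 2*z*(236 + z))
d = 1/(2*(-7 + I*sqrt(86))*(229 + I*sqrt(86))) (d = 1/(2*(-7 + I*sqrt(86))*(236 + (-7 + I*sqrt(86)))) = 1/(2*(-7 + I*sqrt(86))*(229 + I*sqrt(86))) ≈ -0.00011909 - 0.00014516*I)
-d = -(-1)*I/(444*sqrt(86) + 3378*I) = I/(444*sqrt(86) + 3378*I)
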